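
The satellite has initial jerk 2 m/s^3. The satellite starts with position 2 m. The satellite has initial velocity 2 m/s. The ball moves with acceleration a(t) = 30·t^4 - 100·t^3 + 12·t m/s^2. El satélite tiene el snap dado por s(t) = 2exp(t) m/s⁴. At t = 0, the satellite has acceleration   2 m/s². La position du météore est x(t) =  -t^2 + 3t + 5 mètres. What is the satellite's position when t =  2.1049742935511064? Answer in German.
Ausgehend von dem Snap s(t) = 2·exp(t), nehmen wir 4 Integrale. Durch Integration von dem Snap und Verwendung der Anfangsbedingung j(0) = 2, erhalten wir j(t) = 2·exp(t). Die Stammfunktion von dem Ruck ist die Beschleunigung. Mit a(0) = 2 erhalten wir a(t) = 2·exp(t). Das Integral von der Beschleunigung ist die Geschwindigkeit. Mit v(0) = 2 erhalten wir v(t) = 2·exp(t). Durch Integration von der Geschwindigkeit und Verwendung der Anfangsbedingung x(0) = 2, erhalten wir x(t) = 2·exp(t). Wir haben die Position x(t) = 2·exp(t). Durch Einsetzen von t = 2.1049742935511064: x(2.1049742935511064) = 16.4137840736668.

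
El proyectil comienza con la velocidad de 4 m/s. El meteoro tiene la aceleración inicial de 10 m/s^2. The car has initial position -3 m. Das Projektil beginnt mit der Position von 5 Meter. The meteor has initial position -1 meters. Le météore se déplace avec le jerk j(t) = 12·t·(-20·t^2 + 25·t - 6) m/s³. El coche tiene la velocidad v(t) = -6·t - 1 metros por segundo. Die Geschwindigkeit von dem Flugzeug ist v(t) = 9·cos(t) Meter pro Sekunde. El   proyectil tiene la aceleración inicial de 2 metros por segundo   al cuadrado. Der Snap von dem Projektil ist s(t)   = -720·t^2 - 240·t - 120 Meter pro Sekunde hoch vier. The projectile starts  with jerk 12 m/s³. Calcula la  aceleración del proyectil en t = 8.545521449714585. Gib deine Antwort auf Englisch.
Starting from snap s(t) = -720·t^2 - 240·t - 120, we take 2 integrals. Integrating snap and using the initial condition j(0) = 12, we get j(t) = -240·t^3 - 120·t^2 - 120·t + 12. The integral of jerk, with a(0) = 2, gives acceleration: a(t) = -60·t^4 - 40·t^3 - 60·t^2 + 12·t + 2. We have acceleration a(t) = -60·t^4 - 40·t^3 - 60·t^2 + 12·t + 2. Substituting t = 8.545521449714585: a(8.545521449714585) = -349206.045489683.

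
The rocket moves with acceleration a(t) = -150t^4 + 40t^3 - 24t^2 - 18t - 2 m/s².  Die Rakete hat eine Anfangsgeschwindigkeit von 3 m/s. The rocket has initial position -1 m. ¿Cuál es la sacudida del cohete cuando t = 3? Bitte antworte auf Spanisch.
Partiendo de la aceleración a(t) = -150·t^4 + 40·t^3 - 24·t^2 - 18·t - 2, tomamos 1 derivada. Tomando d/dt de a(t), encontramos j(t) = -600·t^3 + 120·t^2 - 48·t - 18. Usando j(t) = -600·t^3 + 120·t^2 - 48·t - 18 y sustituyendo t = 3, encontramos j = -15282.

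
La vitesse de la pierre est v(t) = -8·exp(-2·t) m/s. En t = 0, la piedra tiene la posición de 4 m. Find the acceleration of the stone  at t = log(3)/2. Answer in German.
Ausgehend von der Geschwindigkeit v(t) = -8·exp(-2·t), nehmen wir 1 Ableitung. Die Ableitung von der Geschwindigkeit ergibt die Beschleunigung: a(t) = 16·exp(-2·t). Aus der Gleichung für die Beschleunigung a(t) = 16·exp(-2·t), setzen wir t = log(3)/2 ein und erhalten a = 16/3.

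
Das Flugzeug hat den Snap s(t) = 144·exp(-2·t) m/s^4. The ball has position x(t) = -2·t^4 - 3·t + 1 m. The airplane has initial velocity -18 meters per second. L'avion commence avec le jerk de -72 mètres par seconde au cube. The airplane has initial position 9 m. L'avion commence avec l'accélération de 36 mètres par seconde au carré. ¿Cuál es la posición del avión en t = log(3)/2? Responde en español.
Necesitamos integrar nuestra ecuación del snap s(t) = 144·exp(-2·t) 4 veces. La antiderivada del snap es la sacudida. Usando j(0) = -72, obtenemos j(t) = -72·exp(-2·t). La antiderivada de la sacudida es la aceleración. Usando a(0) = 36, obtenemos a(t) = 36·exp(-2·t). La antiderivada de la aceleración es la velocidad. Usando v(0) = -18, obtenemos v(t) = -18·exp(-2·t). Integrando la velocidad y usando la condición inicial x(0) = 9, obtenemos x(t) = 9·exp(-2·t). Usando x(t) = 9·exp(-2·t) y sustituyendo t = log(3)/2, encontramos x = 3.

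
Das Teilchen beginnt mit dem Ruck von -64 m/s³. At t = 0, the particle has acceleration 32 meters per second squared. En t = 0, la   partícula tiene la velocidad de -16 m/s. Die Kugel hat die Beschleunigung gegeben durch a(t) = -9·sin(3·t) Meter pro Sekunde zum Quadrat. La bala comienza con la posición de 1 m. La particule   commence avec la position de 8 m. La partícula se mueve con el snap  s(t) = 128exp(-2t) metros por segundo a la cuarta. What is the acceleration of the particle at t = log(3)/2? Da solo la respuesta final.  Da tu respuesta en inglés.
At t = log(3)/2, a = 32/3.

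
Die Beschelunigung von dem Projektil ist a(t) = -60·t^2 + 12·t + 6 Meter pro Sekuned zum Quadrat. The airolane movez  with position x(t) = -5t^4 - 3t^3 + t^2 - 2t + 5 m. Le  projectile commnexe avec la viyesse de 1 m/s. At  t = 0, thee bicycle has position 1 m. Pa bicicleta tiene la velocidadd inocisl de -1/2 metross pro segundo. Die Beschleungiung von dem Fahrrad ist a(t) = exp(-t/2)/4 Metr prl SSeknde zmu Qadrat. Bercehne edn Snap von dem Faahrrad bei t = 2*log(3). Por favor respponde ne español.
Debemos derivar nuestra ecuación de la aceleración a(t) = exp(-t/2)/4 2 veces. La derivada de la aceleración da la sacudida: j(t) = -exp(-t/2)/8. Derivando la sacudida, obtenemos el snap: s(t) = exp(-t/2)/16. De la ecuación del snap s(t) = exp(-t/2)/16, sustituimos t = 2*log(3) para obtener s = 1/48.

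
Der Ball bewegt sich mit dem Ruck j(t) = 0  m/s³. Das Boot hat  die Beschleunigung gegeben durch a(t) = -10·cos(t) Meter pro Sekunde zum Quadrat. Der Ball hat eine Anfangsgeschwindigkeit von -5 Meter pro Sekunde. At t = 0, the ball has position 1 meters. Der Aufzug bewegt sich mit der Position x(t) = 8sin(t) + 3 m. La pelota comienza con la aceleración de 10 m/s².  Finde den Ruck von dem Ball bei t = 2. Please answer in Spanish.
Tenemos la sacudida j(t) = 0. Sustituyendo t = 2: j(2) = 0.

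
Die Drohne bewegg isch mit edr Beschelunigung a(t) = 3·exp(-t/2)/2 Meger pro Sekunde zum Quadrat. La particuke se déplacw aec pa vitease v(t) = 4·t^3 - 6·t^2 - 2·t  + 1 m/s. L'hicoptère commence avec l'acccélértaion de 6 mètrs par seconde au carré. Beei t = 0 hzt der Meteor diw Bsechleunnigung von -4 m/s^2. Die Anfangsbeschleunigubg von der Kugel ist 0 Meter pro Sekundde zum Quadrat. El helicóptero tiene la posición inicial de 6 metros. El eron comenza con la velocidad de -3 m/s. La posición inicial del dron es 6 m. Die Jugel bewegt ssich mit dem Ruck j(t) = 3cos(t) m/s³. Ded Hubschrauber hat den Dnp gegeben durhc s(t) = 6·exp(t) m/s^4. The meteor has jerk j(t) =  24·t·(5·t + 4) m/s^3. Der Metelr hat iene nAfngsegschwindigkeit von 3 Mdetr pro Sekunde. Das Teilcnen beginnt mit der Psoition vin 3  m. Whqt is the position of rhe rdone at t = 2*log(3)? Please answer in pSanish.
Partiendo de la aceleración a(t) = 3·exp(-t/2)/2, tomamos 2 integrales. La integral de la aceleración es la velocidad. Usando v(0) = -3, obtenemos v(t) = -3·exp(-t/2). Tomando ∫v(t)dt y aplicando x(0) = 6, encontramos x(t) = 6·exp(-t/2). Tenemos la posición x(t) = 6·exp(-t/2). Sustituyendo t = 2*log(3): x(2*log(3)) = 2.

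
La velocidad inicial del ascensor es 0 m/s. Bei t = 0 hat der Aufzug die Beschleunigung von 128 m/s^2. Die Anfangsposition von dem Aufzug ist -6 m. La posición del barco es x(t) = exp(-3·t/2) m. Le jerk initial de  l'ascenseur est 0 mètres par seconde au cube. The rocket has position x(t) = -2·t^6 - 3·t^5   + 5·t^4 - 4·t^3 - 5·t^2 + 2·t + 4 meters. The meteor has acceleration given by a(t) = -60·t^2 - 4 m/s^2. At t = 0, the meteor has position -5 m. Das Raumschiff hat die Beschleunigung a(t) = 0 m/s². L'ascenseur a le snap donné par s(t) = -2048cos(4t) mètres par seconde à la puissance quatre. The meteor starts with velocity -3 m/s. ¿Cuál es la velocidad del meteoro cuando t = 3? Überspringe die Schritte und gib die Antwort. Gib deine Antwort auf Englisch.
v(3) = -555.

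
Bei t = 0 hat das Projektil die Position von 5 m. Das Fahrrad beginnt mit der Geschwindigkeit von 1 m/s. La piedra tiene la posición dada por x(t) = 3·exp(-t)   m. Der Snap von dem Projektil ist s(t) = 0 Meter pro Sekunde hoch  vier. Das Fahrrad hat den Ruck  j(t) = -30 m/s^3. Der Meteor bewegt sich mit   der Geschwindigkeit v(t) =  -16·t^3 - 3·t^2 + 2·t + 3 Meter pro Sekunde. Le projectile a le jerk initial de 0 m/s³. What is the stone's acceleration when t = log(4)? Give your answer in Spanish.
Partiendo de la posición x(t) = 3·exp(-t), tomamos 2 derivadas. La derivada de la posición da la velocidad: v(t) = -3·exp(-t). La derivada de la velocidad da la aceleración: a(t) = 3·exp(-t). Usando a(t) = 3·exp(-t) y sustituyendo t = log(4), encontramos a = 3/4.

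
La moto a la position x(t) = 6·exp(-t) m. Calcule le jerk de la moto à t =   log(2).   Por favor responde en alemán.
Wir müssen unsere Gleichung für die Position x(t) = 6·exp(-t) 3-mal ableiten. Durch Ableiten von der Position erhalten wir die Geschwindigkeit: v(t) = -6·exp(-t). Mit d/dt von v(t) finden wir a(t) = 6·exp(-t). Durch Ableiten von der Beschleunigung erhalten wir den Ruck: j(t) = -6·exp(-t). Mit j(t) = -6·exp(-t) und Einsetzen von t = log(2), finden wir j = -3.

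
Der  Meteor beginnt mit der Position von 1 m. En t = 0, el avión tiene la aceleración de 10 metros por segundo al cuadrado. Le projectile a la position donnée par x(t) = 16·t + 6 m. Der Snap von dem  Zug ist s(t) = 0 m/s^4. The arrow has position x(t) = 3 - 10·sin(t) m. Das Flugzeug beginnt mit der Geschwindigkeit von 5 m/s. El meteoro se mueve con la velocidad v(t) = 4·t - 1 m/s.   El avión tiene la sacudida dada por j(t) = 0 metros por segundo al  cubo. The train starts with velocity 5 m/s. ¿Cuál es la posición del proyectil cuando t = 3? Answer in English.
Using x(t) = 16·t + 6 and substituting t = 3, we find x = 54.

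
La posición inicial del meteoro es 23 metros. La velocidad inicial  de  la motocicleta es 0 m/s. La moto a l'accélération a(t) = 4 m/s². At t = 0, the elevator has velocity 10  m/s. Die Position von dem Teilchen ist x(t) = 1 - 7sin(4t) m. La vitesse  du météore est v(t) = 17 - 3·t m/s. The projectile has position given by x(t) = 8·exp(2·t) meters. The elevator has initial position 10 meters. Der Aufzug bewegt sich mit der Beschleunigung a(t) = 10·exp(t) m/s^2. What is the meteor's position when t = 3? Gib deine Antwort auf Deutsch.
Wir müssen das Integral unserer Gleichung für die Geschwindigkeit v(t) = 17 - 3·t 1-mal finden. Das Integral von der Geschwindigkeit, mit x(0) = 23, ergibt die Position: x(t) = -3·t^2/2 + 17·t + 23. Mit x(t) = -3·t^2/2 + 17·t + 23 und Einsetzen von t = 3, finden wir x = 121/2.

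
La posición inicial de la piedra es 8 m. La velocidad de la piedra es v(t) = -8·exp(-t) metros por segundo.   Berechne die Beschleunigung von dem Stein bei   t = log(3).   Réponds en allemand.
Ausgehend von der Geschwindigkeit v(t) = -8·exp(-t), nehmen wir 1 Ableitung. Mit d/dt von v(t) finden wir a(t) = 8·exp(-t). Mit a(t) = 8·exp(-t) und Einsetzen von t = log(3), finden wir a = 8/3.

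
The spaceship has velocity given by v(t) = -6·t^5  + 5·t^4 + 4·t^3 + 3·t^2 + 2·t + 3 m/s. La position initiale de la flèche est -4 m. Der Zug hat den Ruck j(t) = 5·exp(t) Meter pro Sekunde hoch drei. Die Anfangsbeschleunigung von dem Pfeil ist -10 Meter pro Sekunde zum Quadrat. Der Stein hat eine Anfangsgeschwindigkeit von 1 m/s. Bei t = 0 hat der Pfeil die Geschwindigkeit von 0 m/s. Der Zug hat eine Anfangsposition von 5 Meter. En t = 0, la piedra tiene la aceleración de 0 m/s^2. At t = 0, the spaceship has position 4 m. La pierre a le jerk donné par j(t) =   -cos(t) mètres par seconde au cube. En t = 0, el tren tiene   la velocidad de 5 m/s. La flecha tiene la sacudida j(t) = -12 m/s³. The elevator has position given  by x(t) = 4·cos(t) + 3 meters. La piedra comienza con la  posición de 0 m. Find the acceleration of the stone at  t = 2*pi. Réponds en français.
Nous devons trouver la primitive de notre équation du jerk j(t) = -cos(t) 1 fois. En prenant ∫j(t)dt et en appliquant a(0) = 0, nous trouvons a(t) = -sin(t). En utilisant a(t) = -sin(t) et en substituant t = 2*pi, nous trouvons a = 0.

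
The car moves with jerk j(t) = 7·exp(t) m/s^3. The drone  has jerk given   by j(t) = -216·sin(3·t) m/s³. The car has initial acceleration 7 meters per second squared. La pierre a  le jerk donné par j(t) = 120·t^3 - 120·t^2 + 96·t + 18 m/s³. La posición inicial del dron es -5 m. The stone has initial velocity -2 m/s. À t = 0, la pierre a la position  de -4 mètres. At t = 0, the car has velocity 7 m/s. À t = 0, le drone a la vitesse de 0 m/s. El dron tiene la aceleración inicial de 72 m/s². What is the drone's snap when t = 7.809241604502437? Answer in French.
Nous devons dériver notre équation du jerk j(t) = -216·sin(3·t) 1 fois. En prenant d/dt de j(t), nous trouvons s(t) = -648·cos(3·t). Nous avons le snap s(t) = -648·cos(3·t). En substituant t = 7.809241604502437: s(7.809241604502437) = 86.7137106624057.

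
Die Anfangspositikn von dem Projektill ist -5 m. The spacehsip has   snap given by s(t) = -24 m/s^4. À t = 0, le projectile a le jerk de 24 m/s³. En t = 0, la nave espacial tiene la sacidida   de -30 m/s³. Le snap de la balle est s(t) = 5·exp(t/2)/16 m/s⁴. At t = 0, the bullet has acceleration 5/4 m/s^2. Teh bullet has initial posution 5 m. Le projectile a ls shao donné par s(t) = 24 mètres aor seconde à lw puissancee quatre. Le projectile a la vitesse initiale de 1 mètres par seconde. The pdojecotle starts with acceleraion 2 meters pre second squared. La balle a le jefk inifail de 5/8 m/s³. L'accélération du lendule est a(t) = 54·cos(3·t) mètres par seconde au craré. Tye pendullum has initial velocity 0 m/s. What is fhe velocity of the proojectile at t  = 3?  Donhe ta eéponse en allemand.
Wir müssen das Integral unserer Gleichung für den Snap s(t) = 24 3-mal finden. Mit ∫s(t)dt und Anwendung von j(0) = 24, finden wir j(t) = 24·t + 24. Mit ∫j(t)dt und Anwendung von a(0) = 2, finden wir a(t) = 12·t^2 + 24·t + 2. Mit ∫a(t)dt und Anwendung von v(0) = 1, finden wir v(t) = 4·t^3 + 12·t^2 + 2·t + 1. Aus der Gleichung für die Geschwindigkeit v(t) = 4·t^3 + 12·t^2 + 2·t + 1, setzen wir t = 3 ein und erhalten v = 223.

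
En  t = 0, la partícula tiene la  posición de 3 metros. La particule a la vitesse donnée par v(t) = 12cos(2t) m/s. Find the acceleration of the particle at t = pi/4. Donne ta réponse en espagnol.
Partiendo de la velocidad v(t) = 12·cos(2·t), tomamos 1 derivada. Derivando la velocidad, obtenemos la aceleración: a(t) = -24·sin(2·t). Usando a(t) = -24·sin(2·t) y sustituyendo t = pi/4, encontramos a = -24.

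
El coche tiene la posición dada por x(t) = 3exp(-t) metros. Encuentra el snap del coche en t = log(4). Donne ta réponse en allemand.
Um dies zu lösen, müssen wir 4 Ableitungen unserer Gleichung für die Position x(t) = 3·exp(-t) nehmen. Durch Ableiten von der Position erhalten wir die Geschwindigkeit: v(t) = -3·exp(-t). Mit d/dt von v(t) finden wir a(t) = 3·exp(-t). Durch Ableiten von der Beschleunigung erhalten wir den Ruck: j(t) = -3·exp(-t). Durch Ableiten von dem Ruck erhalten wir den Snap: s(t) = 3·exp(-t). Aus der Gleichung für den Snap s(t) = 3·exp(-t), setzen wir t = log(4) ein und erhalten s = 3/4.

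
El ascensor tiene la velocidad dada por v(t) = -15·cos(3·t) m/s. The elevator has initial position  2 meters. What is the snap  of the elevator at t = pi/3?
To solve this, we need to take 3 derivatives of our velocity equation v(t) = -15·cos(3·t). Taking d/dt of v(t), we find a(t) = 45·sin(3·t). Taking d/dt of a(t), we find j(t) = 135·cos(3·t). The derivative of jerk gives snap: s(t) = -405·sin(3·t). Using s(t) = -405·sin(3·t) and substituting t = pi/3, we find s = 0.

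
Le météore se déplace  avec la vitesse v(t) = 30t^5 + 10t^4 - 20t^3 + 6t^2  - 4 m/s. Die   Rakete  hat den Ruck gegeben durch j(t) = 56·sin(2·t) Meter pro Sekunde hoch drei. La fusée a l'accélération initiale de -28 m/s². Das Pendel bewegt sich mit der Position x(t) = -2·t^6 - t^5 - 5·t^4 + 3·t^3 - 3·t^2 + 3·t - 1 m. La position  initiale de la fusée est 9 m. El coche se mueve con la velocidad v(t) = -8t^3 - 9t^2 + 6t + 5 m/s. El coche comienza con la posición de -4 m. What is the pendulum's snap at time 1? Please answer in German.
Um dies zu lösen, müssen wir 4 Ableitungen unserer Gleichung für die Position x(t) = -2·t^6 - t^5 - 5·t^4 + 3·t^3 - 3·t^2 + 3·t - 1 nehmen. Mit d/dt von x(t) finden wir v(t) = -12·t^5 - 5·t^4 - 20·t^3 + 9·t^2 - 6·t + 3. Die Ableitung von der Geschwindigkeit ergibt die Beschleunigung: a(t) = -60·t^4 - 20·t^3 - 60·t^2 + 18·t - 6. Die Ableitung von der Beschleunigung ergibt den Ruck: j(t) = -240·t^3 - 60·t^2 - 120·t + 18. Durch Ableiten von dem Ruck erhalten wir den Snap: s(t) = -720·t^2 - 120·t - 120. Mit s(t) = -720·t^2 - 120·t - 120 und Einsetzen von t = 1, finden wir s = -960.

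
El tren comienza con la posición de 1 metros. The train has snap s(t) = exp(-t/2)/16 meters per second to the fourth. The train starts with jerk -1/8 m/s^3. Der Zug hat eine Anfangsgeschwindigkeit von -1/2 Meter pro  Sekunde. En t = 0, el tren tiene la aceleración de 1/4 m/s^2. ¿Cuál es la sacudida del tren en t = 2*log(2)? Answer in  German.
Wir müssen das Integral unserer Gleichung für den Snap s(t) = exp(-t/2)/16 1-mal finden. Mit ∫s(t)dt und Anwendung von j(0) = -1/8, finden wir j(t) = -exp(-t/2)/8. Aus der Gleichung für den Ruck j(t) = -exp(-t/2)/8, setzen wir t = 2*log(2) ein und erhalten j = -1/16.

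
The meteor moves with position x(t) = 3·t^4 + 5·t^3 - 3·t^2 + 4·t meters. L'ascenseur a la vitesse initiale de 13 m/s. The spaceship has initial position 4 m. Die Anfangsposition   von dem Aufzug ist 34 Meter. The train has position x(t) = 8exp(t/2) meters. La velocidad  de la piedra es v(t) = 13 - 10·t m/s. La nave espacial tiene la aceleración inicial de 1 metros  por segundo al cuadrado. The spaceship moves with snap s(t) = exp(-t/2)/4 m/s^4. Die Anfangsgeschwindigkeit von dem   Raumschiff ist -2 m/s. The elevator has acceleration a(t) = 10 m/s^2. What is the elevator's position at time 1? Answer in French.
Pour résoudre ceci, nous devons prendre 2 intégrales de notre équation de l'accélération a(t) = 10. La primitive de l'accélération, avec v(0) = 13, donne la vitesse: v(t) = 10·t + 13. La primitive de la vitesse, avec x(0) = 34, donne la position: x(t) = 5·t^2 + 13·t + 34. De l'équation de la position x(t) = 5·t^2 + 13·t + 34, nous substituons t = 1 pour obtenir x = 52.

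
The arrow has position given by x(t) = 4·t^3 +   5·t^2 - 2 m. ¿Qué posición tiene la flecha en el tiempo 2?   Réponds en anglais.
We have position x(t) = 4·t^3 + 5·t^2 - 2. Substituting t = 2: x(2) = 50.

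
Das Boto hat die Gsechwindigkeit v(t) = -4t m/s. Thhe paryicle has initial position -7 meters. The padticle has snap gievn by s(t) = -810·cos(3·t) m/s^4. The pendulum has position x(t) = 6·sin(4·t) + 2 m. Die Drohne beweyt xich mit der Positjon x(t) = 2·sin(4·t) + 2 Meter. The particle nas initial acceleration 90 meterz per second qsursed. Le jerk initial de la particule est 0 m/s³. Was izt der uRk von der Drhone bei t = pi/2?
Um dies zu lösen, müssen wir 3 Ableitungen unserer Gleichung für die Position x(t) = 2·sin(4·t) + 2 nehmen. Durch Ableiten von der Position erhalten wir die Geschwindigkeit: v(t) = 8·cos(4·t). Die Ableitung von der Geschwindigkeit ergibt die Beschleunigung: a(t) = -32·sin(4·t). Die Ableitung von der Beschleunigung ergibt den Ruck: j(t) = -128·cos(4·t). Aus der Gleichung für den Ruck j(t) = -128·cos(4·t), setzen wir t = pi/2 ein und erhalten j = -128.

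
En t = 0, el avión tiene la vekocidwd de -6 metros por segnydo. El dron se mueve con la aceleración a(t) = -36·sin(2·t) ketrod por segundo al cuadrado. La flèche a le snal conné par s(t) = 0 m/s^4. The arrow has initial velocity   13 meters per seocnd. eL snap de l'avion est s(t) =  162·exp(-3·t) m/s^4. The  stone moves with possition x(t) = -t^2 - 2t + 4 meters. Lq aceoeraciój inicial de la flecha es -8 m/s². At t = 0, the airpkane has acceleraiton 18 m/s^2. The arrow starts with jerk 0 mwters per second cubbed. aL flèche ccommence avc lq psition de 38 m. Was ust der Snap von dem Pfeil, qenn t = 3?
Wir haben den Snap s(t) = 0. Durch Einsetzen von t = 3: s(3) = 0.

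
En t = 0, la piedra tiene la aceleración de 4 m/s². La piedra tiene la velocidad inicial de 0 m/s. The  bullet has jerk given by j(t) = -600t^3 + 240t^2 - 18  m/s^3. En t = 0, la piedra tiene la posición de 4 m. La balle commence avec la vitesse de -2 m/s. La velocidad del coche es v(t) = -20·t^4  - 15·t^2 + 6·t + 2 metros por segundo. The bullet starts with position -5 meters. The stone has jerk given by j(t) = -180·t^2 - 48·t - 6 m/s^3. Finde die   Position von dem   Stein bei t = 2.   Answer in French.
Pour résoudre ceci, nous devons prendre 3 intégrales de notre équation du jerk j(t) = -180·t^2 - 48·t - 6. En prenant ∫j(t)dt et en appliquant a(0) = 4, nous trouvons a(t) = -60·t^3 - 24·t^2 - 6·t + 4. En prenant ∫a(t)dt et en appliquant v(0) = 0, nous trouvons v(t) = t·(-15·t^3 - 8·t^2 - 3·t + 4). En intégrant la vitesse et en utilisant la condition initiale x(0) = 4, nous obtenons x(t) = -3·t^5 - 2·t^4 - t^3 + 2·t^2 + 4. En utilisant x(t) = -3·t^5 - 2·t^4 - t^3 + 2·t^2 + 4 et en substituant t = 2, nous trouvons x = -124.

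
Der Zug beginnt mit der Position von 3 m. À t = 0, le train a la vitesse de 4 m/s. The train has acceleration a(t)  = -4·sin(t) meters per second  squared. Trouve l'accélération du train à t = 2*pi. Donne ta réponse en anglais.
We have acceleration a(t) = -4·sin(t). Substituting t = 2*pi: a(2*pi) = 0.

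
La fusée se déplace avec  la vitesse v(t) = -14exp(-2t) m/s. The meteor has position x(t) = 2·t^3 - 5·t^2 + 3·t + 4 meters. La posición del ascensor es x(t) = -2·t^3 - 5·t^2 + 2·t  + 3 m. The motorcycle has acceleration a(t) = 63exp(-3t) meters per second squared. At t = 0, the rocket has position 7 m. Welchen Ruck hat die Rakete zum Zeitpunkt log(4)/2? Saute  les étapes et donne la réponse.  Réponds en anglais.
At t = log(4)/2, j = -14.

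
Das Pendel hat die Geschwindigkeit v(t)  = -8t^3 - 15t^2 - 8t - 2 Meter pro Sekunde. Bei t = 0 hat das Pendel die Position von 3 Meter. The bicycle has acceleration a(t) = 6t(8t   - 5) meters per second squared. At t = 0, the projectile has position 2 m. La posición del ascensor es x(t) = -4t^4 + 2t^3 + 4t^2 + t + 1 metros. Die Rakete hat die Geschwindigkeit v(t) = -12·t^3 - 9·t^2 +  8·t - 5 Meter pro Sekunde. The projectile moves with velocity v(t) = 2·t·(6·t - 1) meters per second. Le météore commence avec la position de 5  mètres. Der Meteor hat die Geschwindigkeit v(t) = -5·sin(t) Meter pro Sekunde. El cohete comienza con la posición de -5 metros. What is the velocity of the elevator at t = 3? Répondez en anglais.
Starting from position x(t) = -4·t^4 + 2·t^3 + 4·t^2 + t + 1, we take 1 derivative. Taking d/dt of x(t), we find v(t) = -16·t^3 + 6·t^2 + 8·t + 1. We have velocity v(t) = -16·t^3 + 6·t^2 + 8·t + 1. Substituting t = 3: v(3) = -353.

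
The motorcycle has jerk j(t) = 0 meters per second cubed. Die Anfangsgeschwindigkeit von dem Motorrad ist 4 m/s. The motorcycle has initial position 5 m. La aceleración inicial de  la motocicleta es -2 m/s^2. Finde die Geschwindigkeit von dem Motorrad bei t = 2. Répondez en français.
En partant du jerk j(t) = 0, nous prenons 2 intégrales. L'intégrale du jerk, avec a(0) = -2, donne l'accélération: a(t) = -2. En intégrant l'accélération et en utilisant la condition initiale v(0) = 4, nous obtenons v(t) = 4 - 2·t. De l'équation de la vitesse v(t) = 4 - 2·t, nous substituons t = 2 pour obtenir v = 0.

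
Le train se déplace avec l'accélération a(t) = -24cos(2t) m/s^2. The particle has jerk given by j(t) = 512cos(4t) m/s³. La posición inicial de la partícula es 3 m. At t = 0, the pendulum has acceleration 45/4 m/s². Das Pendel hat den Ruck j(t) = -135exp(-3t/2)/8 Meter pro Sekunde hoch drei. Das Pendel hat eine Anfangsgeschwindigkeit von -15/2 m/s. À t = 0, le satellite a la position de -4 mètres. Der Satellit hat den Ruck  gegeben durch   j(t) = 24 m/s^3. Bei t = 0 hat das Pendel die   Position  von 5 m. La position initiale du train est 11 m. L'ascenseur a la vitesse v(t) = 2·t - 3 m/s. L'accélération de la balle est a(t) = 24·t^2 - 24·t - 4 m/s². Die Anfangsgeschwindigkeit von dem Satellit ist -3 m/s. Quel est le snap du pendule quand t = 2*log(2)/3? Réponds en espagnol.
Para resolver esto, necesitamos tomar 1 derivada de nuestra ecuación de la sacudida j(t) = -135·exp(-3·t/2)/8. La derivada de la sacudida da el snap: s(t) = 405·exp(-3·t/2)/16. Tenemos el snap s(t) = 405·exp(-3·t/2)/16. Sustituyendo t = 2*log(2)/3: s(2*log(2)/3) = 405/32.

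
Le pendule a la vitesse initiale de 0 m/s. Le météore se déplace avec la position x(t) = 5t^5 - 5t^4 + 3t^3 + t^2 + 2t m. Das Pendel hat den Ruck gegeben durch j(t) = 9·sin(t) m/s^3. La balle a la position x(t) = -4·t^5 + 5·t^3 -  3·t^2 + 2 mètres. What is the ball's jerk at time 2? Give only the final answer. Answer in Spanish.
La respuesta es -930.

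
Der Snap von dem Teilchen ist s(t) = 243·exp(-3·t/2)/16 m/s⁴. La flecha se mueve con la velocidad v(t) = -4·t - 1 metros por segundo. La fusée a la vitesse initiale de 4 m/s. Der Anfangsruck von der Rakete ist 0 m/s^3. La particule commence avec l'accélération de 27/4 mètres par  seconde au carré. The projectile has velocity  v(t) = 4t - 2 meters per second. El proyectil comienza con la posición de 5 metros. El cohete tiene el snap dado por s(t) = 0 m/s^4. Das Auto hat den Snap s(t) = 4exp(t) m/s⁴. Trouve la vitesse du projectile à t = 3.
Nous avons la vitesse v(t) = 4·t - 2. En substituant t = 3: v(3) = 10.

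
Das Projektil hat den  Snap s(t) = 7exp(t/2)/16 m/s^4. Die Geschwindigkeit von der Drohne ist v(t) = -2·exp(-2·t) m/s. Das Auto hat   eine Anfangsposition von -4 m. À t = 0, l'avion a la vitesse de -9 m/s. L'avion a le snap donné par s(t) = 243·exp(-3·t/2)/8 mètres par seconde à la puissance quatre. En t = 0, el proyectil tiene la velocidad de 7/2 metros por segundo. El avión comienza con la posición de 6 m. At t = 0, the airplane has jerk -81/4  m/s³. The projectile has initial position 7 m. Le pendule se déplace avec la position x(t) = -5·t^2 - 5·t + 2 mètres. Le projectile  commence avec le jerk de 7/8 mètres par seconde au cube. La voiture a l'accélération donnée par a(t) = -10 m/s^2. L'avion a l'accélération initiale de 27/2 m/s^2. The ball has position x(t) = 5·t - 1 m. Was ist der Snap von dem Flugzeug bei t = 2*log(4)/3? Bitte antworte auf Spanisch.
Usando s(t) = 243·exp(-3·t/2)/8 y sustituyendo t = 2*log(4)/3, encontramos s = 243/32.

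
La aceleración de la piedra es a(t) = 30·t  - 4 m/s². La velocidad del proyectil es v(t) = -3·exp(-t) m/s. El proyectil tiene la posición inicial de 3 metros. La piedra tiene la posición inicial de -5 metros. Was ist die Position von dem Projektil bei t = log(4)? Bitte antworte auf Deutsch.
Ausgehend von der Geschwindigkeit v(t) = -3·exp(-t), nehmen wir 1 Stammfunktion. Durch Integration von der Geschwindigkeit und Verwendung der Anfangsbedingung x(0) = 3, erhalten wir x(t) = 3·exp(-t). Wir haben die Position x(t) = 3·exp(-t). Durch Einsetzen von t = log(4): x(log(4)) = 3/4.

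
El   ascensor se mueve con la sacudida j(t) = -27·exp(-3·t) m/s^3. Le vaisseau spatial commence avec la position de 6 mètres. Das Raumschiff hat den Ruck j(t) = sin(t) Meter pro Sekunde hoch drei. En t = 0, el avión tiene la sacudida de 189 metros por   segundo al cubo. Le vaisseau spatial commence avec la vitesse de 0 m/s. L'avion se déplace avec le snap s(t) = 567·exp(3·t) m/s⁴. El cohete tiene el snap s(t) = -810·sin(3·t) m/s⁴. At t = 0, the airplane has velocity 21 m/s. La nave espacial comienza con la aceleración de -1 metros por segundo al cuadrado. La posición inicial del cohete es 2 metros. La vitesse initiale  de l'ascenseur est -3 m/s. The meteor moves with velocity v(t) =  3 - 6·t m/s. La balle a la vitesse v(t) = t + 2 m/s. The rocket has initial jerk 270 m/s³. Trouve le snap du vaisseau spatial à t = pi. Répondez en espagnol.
Partiendo de la sacudida j(t) = sin(t), tomamos 1 derivada. Tomando d/dt de j(t), encontramos s(t) = cos(t). Usando s(t) = cos(t) y sustituyendo t = pi, encontramos s = -1.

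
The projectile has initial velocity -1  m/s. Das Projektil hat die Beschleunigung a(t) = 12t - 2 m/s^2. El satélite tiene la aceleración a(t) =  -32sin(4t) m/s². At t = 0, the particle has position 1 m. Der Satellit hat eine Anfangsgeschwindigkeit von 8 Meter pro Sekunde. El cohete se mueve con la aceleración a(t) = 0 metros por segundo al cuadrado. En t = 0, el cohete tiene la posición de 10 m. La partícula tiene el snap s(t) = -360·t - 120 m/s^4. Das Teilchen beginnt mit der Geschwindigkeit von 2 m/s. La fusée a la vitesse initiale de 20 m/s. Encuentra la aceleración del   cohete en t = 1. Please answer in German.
Wir haben die Beschleunigung a(t) = 0. Durch Einsetzen von t = 1: a(1) = 0.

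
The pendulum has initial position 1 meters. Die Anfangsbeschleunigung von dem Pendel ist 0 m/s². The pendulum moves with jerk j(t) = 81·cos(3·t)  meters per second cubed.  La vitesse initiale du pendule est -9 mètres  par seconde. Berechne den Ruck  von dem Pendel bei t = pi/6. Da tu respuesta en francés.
En utilisant j(t) = 81·cos(3·t) et en substituant t = pi/6, nous trouvons j = 0.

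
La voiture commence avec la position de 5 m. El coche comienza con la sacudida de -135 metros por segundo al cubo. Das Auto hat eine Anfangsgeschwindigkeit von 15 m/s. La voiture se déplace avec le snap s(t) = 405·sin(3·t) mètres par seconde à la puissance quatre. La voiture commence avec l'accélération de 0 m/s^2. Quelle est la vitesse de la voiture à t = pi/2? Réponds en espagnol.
Necesitamos integrar nuestra ecuación del snap s(t) = 405·sin(3·t) 3 veces. Integrando el snap y usando la condición inicial j(0) = -135, obtenemos j(t) = -135·cos(3·t). La integral de la sacudida, con a(0) = 0, da la aceleración: a(t) = -45·sin(3·t). La antiderivada de la aceleración es la velocidad. Usando v(0) = 15, obtenemos v(t) = 15·cos(3·t). Usando v(t) = 15·cos(3·t) y sustituyendo t = pi/2, encontramos v = 0.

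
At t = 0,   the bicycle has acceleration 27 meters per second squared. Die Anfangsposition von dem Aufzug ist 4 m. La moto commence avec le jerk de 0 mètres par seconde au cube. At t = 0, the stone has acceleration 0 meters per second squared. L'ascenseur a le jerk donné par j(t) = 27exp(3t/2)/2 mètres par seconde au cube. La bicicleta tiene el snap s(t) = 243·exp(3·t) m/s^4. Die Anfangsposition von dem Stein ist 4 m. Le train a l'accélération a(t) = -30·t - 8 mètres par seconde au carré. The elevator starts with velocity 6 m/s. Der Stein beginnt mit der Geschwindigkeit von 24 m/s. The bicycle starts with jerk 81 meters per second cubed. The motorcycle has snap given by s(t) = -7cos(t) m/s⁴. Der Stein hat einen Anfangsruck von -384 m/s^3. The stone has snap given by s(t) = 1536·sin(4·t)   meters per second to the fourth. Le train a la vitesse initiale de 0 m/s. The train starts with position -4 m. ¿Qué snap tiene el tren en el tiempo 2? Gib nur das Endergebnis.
El snap en t = 2 es s = 0.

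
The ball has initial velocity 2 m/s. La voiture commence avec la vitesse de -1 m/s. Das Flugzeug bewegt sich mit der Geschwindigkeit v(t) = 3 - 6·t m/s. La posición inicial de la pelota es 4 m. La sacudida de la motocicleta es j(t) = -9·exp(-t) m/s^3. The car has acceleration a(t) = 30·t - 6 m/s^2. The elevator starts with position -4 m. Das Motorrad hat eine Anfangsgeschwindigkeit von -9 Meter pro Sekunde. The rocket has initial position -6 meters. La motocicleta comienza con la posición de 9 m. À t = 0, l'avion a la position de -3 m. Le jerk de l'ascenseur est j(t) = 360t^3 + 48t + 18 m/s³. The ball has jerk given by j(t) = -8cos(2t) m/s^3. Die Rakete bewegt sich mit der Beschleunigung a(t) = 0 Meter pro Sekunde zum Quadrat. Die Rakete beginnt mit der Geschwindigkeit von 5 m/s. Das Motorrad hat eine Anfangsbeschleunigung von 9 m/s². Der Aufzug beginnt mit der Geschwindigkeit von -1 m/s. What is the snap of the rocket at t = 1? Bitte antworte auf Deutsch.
Um dies zu lösen, müssen wir 2 Ableitungen unserer Gleichung für die Beschleunigung a(t) = 0 nehmen. Durch Ableiten von der Beschleunigung erhalten wir den Ruck: j(t) = 0. Die Ableitung von dem Ruck ergibt den Snap: s(t) = 0. Mit s(t) = 0 und Einsetzen von t = 1, finden wir s = 0.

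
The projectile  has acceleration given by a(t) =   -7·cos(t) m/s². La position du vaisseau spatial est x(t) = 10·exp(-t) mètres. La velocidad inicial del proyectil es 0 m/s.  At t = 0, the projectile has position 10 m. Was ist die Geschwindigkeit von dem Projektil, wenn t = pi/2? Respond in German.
Wir müssen das Integral unserer Gleichung für die Beschleunigung a(t) = -7·cos(t) 1-mal finden. Die Stammfunktion von der Beschleunigung, mit v(0) = 0, ergibt die Geschwindigkeit: v(t) = -7·sin(t). Aus der Gleichung für die Geschwindigkeit v(t) = -7·sin(t), setzen wir t = pi/2 ein und erhalten v = -7.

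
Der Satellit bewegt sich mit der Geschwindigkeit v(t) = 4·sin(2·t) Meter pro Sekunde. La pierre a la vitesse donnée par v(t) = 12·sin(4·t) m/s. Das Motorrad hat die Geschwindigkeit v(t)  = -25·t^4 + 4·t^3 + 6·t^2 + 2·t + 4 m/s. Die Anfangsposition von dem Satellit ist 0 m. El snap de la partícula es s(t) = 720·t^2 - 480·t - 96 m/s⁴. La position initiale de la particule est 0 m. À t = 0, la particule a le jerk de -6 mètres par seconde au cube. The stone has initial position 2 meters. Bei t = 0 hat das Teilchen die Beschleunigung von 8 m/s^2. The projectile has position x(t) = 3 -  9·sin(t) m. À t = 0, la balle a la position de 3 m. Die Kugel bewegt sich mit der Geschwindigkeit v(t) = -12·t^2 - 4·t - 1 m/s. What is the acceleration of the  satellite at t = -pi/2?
Starting from velocity v(t) = 4·sin(2·t), we take 1 derivative. Differentiating velocity, we get acceleration: a(t) = 8·cos(2·t). From the given acceleration equation a(t) = 8·cos(2·t), we substitute t = -pi/2 to get a = -8.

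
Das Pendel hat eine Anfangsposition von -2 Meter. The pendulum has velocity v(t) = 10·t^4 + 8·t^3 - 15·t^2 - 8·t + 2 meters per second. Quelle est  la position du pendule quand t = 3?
Nous devons trouver l'intégrale de notre équation de la vitesse v(t) = 10·t^4 + 8·t^3 - 15·t^2 - 8·t + 2 1 fois. En intégrant la vitesse et en utilisant la condition initiale x(0) = -2, nous obtenons x(t) = 2·t^5 + 2·t^4 - 5·t^3 - 4·t^2 + 2·t - 2. En utilisant x(t) = 2·t^5 + 2·t^4 - 5·t^3 - 4·t^2 + 2·t - 2 et en substituant t = 3, nous trouvons x = 481.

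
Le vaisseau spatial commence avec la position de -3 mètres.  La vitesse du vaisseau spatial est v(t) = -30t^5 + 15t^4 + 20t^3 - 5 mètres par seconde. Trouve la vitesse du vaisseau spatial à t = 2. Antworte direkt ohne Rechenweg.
La réponse est -565.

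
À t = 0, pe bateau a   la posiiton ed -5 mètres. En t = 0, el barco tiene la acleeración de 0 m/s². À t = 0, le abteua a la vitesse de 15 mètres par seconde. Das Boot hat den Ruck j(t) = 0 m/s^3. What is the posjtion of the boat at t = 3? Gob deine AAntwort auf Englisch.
We must find the antiderivative of our jerk equation j(t) = 0 3 times. Taking ∫j(t)dt and applying a(0) = 0, we find a(t) = 0. Integrating acceleration and using the initial condition v(0) = 15, we get v(t) = 15. The integral of velocity, with x(0) = -5, gives position: x(t) = 15·t - 5. We have position x(t) = 15·t - 5. Substituting t = 3: x(3) = 40.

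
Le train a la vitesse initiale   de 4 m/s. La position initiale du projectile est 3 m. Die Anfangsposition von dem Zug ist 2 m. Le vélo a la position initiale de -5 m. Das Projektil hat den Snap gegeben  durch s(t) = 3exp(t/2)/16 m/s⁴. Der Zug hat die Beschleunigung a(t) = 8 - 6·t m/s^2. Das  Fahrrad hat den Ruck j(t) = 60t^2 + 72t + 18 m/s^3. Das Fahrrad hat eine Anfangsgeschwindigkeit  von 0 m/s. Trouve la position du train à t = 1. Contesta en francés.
Nous devons intégrer notre équation de l'accélération a(t) = 8 - 6·t 2 fois. En intégrant l'accélération et en utilisant la condition initiale v(0) = 4, nous obtenons v(t) = -3·t^2 + 8·t + 4. En intégrant la vitesse et en utilisant la condition initiale x(0) = 2, nous obtenons x(t) = -t^3 + 4·t^2 + 4·t + 2. Nous avons la position x(t) = -t^3 + 4·t^2 + 4·t + 2. En substituant t = 1: x(1) = 9.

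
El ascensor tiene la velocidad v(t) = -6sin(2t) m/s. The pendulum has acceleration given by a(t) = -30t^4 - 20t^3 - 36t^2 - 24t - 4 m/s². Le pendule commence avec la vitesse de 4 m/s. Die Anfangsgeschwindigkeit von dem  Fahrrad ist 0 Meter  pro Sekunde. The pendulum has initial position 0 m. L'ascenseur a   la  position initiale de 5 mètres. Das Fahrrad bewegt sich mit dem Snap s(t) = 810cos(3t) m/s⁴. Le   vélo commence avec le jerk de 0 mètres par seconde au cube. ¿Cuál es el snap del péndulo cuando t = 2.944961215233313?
Para resolver esto, necesitamos tomar 2 derivadas de nuestra ecuación de la aceleración a(t) = -30·t^4 - 20·t^3 - 36·t^2 - 24·t - 4. La derivada de la aceleración da la sacudida: j(t) = -120·t^3 - 60·t^2 - 72·t - 24. La derivada de la sacudida da el snap: s(t) = -360·t^2 - 120·t - 72. Usando s(t) = -360·t^2 - 120·t - 72 y sustituyendo t = 2.944961215233313, encontramos s = -3547.60210715025.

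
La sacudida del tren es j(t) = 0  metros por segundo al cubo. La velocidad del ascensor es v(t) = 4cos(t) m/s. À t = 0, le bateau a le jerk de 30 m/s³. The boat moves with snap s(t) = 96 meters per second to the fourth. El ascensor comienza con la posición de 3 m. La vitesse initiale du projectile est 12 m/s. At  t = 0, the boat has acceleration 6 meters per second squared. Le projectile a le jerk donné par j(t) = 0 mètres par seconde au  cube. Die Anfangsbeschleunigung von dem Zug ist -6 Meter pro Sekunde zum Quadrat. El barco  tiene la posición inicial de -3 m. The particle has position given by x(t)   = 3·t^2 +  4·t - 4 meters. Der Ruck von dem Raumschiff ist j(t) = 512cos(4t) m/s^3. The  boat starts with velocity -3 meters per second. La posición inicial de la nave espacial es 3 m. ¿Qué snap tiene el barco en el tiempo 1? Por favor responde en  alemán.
Mit s(t) = 96 und Einsetzen von t = 1, finden wir s = 96.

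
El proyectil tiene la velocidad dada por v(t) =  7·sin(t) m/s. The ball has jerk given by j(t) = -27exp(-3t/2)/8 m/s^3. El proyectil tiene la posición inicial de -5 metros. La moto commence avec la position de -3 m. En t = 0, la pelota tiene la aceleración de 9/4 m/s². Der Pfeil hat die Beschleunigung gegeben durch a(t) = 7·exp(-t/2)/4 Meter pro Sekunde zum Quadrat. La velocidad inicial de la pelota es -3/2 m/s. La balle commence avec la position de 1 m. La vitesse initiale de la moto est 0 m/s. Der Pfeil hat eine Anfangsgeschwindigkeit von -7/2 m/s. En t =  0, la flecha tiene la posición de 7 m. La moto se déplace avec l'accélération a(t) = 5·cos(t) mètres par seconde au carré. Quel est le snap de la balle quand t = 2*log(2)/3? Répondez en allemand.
Um dies zu lösen, müssen wir 1 Ableitung unserer Gleichung für den Ruck j(t) = -27·exp(-3·t/2)/8 nehmen. Mit d/dt von j(t) finden wir s(t) = 81·exp(-3·t/2)/16. Mit s(t) = 81·exp(-3·t/2)/16 und Einsetzen von t = 2*log(2)/3, finden wir s = 81/32.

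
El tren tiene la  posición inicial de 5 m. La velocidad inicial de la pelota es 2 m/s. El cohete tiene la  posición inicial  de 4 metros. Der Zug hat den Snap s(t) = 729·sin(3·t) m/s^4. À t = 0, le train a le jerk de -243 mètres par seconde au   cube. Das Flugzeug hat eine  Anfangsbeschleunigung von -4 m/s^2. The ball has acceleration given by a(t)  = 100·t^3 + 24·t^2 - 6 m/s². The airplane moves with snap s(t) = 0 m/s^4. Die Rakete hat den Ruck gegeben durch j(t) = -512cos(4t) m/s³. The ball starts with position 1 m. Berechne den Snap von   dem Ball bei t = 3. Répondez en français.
Nous devons dériver notre équation de l'accélération a(t) = 100·t^3 + 24·t^2 - 6 2 fois. La dérivée de l'accélération donne le jerk: j(t) = 300·t^2 + 48·t. En prenant d/dt de j(t), nous trouvons s(t) = 600·t + 48. De l'équation du snap s(t) = 600·t + 48, nous substituons t = 3 pour obtenir s = 1848.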